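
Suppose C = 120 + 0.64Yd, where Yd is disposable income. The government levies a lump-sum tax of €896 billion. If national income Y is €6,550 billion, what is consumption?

Yd = Y − T = 6550 − 896 = 5654
C = 120 + 0.64(5654) = 120 + 3618.56 = 3738.56

C = 3738.56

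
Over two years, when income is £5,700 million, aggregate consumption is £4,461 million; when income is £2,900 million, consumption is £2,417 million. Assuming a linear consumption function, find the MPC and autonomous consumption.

MPC = ΔC/ΔY = (4461 − 2417)/(5700 − 2900) = 2044/2800 = 0.73
a = C − MPC·Y = 2417 − 0.73(2900) = 2417 − 2117 = 300

MPC = 0.73; a = 300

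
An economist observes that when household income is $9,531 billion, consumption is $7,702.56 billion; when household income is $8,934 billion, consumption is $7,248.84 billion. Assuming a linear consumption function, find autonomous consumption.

MPC = ΔC/ΔY = (7702.56 − 7248.84)/(9531 − 8934) = 453.72/597 = 0.76
a = C − MPC·Y = 7248.84 − 0.76(8934) = 7248.84 − 6789.84 = 459

a = 459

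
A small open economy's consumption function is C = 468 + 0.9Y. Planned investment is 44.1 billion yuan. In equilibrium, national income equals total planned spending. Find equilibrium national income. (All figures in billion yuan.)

Y = C + I = 468 + 0.9Y + 44.1
Y − 0.9Y = 512.1
0.1Y = 512.1, so Y = 512.1/0.1 = 5121

Y = 5121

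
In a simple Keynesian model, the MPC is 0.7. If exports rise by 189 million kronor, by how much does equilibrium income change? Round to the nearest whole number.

The multiplier is 1/(1 − MPC) = 1/0.3.
ΔY = 189/0.3 = 630.00 ≈ 630

ΔY ≈ 630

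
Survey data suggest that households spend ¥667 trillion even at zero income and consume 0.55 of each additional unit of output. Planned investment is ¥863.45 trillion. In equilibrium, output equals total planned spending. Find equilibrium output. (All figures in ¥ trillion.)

Y = C + I = 667 + 0.55Y + 863.45
Y − 0.55Y = 1530.45
0.45Y = 1530.45, so Y = 1530.45/0.45 = 3401

Y = 3401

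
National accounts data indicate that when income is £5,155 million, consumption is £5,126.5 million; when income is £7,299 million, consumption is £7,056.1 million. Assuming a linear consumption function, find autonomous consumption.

a = 487

MPC = ΔC/ΔY = (7056.1 − 5126.5)/(7299 − 5155) = 1929.6/2144 = 0.9
a = C − MPC·Y = 5126.5 − 0.9(5155) = 5126.5 − 4639.5 = 487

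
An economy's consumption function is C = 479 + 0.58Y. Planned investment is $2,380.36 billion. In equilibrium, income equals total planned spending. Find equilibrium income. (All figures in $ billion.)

Y = 6808

Y = C + I = 479 + 0.58Y + 2380.36
Y − 0.58Y = 2859.36
0.42Y = 2859.36, so Y = 2859.36/0.42 = 6808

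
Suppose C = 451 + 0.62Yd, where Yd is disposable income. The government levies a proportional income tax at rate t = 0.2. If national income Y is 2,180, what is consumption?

C = 1532.28

Yd = (1 − 0.2)(2180) = 0.8(2180) = 1744
C = 451 + 0.62(1744) = 451 + 1081.28 = 1532.28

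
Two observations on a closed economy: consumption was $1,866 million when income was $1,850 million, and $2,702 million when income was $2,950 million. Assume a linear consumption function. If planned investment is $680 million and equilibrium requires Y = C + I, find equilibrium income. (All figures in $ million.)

Y = 4750

MPC = (2702 − 1866)/(2950 − 1850) = 836/1100 = 0.76
a = 1866 − 0.76(1850) = 460
Equilibrium: Y = 460 + 0.76Y + 680
0.24Y = 1140, so Y = 1140/0.24 = 4750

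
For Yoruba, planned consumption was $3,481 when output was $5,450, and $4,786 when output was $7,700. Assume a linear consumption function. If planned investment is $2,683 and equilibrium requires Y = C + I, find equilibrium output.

Y = 7150

MPC = (4786 − 3481)/(7700 − 5450) = 1305/2250 = 0.58
a = 3481 − 0.58(5450) = 320
Equilibrium: Y = 320 + 0.58Y + 2683
0.42Y = 3003, so Y = 3003/0.42 = 7150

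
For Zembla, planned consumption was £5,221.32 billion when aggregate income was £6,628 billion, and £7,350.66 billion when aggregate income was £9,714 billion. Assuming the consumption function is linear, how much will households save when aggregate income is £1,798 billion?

MPC = (7350.66 − 5221.32)/(9714 − 6628) = 2129.34/3086 = 0.69
a = 5221.32 − 0.69(6628) = 5221.32 − 4573.32 = 648
C = 648 + 0.69(1798) = 1888.62
S = 1798 − 1888.62 = -90.62

S = -90.62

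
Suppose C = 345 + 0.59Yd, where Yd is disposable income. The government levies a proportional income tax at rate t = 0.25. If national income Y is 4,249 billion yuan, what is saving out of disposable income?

Yd = (1 − 0.25)(4249) = 0.75(4249) = 3186.75
C = 345 + 0.59(3186.75) = 345 + 1880.1825 = 2225.1825
S = Yd − C = 3186.75 − 2225.1825 = 961.5675

S = 961.5675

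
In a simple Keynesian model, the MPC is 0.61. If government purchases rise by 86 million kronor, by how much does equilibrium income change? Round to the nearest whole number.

The multiplier is 1/(1 − MPC) = 1/0.39.
ΔY = 86/0.39 = 220.51 ≈ 221

ΔY ≈ 221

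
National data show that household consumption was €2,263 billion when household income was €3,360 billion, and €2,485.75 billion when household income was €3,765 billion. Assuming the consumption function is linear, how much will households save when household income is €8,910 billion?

MPC = (2485.75 − 2263)/(3765 − 3360) = 222.75/405 = 0.55
a = 2263 − 0.55(3360) = 2263 − 1848 = 415
C = 415 + 0.55(8910) = 5315.5
S = 8910 − 5315.5 = 3594.5

S = 3594.5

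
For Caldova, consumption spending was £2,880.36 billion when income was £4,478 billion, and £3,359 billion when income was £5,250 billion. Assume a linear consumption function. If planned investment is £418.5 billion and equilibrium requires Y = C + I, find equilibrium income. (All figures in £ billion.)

MPC = (3359 − 2880.36)/(5250 − 4478) = 478.64/772 = 0.62
a = 2880.36 − 0.62(4478) = 104
Equilibrium: Y = 104 + 0.62Y + 418.5
0.38Y = 522.5, so Y = 522.5/0.38 = 1375

Y = 1375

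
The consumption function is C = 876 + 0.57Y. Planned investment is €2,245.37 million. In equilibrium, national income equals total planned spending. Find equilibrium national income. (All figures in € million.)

Y = 7259

Y = C + I = 876 + 0.57Y + 2245.37
Y − 0.57Y = 3121.37
0.43Y = 3121.37, so Y = 3121.37/0.43 = 7259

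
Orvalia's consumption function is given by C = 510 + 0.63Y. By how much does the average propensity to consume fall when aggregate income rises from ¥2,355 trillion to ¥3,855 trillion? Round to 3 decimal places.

ΔAPC = 0.084

At Y = 2355: C = 510 + 0.63(2355) = 1993.65, APC = 1993.65/2355 = 0.8466
At Y = 3855: C = 2938.65, APC = 2938.65/3855 = 0.7623
Fall in APC = 0.8466 − 0.7623 = 0.0843 ≈ 0.084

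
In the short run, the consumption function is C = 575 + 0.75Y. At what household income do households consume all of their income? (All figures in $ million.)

At break-even, C = Y: 575 + 0.75Y = Y
0.25Y = 575, so Y = 575/0.25 = 2300

Y = 2300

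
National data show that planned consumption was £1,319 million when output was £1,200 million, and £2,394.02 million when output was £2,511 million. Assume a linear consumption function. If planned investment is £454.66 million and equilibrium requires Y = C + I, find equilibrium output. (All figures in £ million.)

MPC = (2394.02 − 1319)/(2511 − 1200) = 1075.02/1311 = 0.82
a = 1319 − 0.82(1200) = 335
Equilibrium: Y = 335 + 0.82Y + 454.66
0.18Y = 789.66, so Y = 789.66/0.18 = 4387

Y = 4387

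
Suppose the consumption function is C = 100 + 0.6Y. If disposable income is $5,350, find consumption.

C = 100 + 0.6(5350) = 100 + 3210 = 3310

C = 3310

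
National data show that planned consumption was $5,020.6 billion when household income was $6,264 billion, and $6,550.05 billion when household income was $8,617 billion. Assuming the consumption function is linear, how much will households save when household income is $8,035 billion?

MPC = (6550.05 − 5020.6)/(8617 − 6264) = 1529.45/2353 = 0.65
a = 5020.6 − 0.65(6264) = 5020.6 − 4071.6 = 949
C = 949 + 0.65(8035) = 6171.75
S = 8035 − 6171.75 = 1863.25

S = 1863.25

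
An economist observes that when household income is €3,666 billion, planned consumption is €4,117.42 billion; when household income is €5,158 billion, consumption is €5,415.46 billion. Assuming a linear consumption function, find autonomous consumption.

MPC = ΔC/ΔY = (5415.46 − 4117.42)/(5158 − 3666) = 1298.04/1492 = 0.87
a = C − MPC·Y = 4117.42 − 0.87(3666) = 4117.42 − 3189.42 = 928

a = 928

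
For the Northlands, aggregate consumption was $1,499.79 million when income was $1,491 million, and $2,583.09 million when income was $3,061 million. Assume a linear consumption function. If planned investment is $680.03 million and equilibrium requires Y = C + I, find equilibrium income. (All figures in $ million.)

MPC = (2583.09 − 1499.79)/(3061 − 1491) = 1083.3/1570 = 0.69
a = 1499.79 − 0.69(1491) = 471
Equilibrium: Y = 471 + 0.69Y + 680.03
0.31Y = 1151.03, so Y = 1151.03/0.31 = 3713

Y = 3713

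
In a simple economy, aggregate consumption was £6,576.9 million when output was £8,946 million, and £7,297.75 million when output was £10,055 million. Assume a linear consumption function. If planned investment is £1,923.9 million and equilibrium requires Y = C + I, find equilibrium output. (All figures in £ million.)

MPC = (7297.75 − 6576.9)/(10055 − 8946) = 720.85/1109 = 0.65
a = 6576.9 − 0.65(8946) = 762
Equilibrium: Y = 762 + 0.65Y + 1923.9
0.35Y = 2685.9, so Y = 2685.9/0.35 = 7674

Y = 7674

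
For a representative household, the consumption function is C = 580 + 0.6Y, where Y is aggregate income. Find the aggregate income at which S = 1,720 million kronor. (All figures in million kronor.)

S = Y − C = -580 + 0.4Y
-580 + 0.4Y = 1720, so 0.4Y = 2300 and Y = 5750

Y = 5750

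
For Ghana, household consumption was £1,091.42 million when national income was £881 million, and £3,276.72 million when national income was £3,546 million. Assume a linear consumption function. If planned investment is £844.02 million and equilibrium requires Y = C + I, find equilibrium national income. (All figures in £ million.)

Y = 6739

MPC = (3276.72 − 1091.42)/(3546 − 881) = 2185.3/2665 = 0.82
a = 1091.42 − 0.82(881) = 369
Equilibrium: Y = 369 + 0.82Y + 844.02
0.18Y = 1213.02, so Y = 1213.02/0.18 = 6739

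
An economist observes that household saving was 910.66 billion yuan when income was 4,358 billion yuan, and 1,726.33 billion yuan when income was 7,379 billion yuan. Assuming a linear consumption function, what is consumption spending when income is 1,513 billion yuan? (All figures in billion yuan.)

C = 1370.49

MPS = ΔS/ΔY = (1726.33 − 910.66)/(7379 − 4358) = 815.67/3021 = 0.27
MPC = 1 − MPS = 0.73
Autonomous saving = 910.66 − 0.27(4358) = -266, so a = 266
C = 266 + 0.73(1513) = 266 + 1104.49 = 1370.49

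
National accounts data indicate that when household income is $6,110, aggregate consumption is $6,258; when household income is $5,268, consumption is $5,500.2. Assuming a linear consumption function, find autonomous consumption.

MPC = ΔC/ΔY = (6258 − 5500.2)/(6110 − 5268) = 757.8/842 = 0.9
a = C − MPC·Y = 5500.2 − 0.9(5268) = 5500.2 − 4741.2 = 759

a = 759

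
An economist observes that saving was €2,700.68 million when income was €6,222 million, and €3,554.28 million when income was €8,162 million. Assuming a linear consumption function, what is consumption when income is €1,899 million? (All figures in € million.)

MPS = ΔS/ΔY = (3554.28 − 2700.68)/(8162 − 6222) = 853.6/1940 = 0.44
MPC = 1 − MPS = 0.56
Autonomous saving = 2700.68 − 0.44(6222) = -37, so a = 37
C = 37 + 0.56(1899) = 37 + 1063.44 = 1100.44

C = 1100.44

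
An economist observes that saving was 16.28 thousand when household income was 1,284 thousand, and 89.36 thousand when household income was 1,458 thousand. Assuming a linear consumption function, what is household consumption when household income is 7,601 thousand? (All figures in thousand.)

MPS = ΔS/ΔY = (89.36 − 16.28)/(1458 − 1284) = 73.08/174 = 0.42
MPC = 1 − MPS = 0.58
Autonomous saving = 16.28 − 0.42(1284) = -523, so a = 523
C = 523 + 0.58(7601) = 523 + 4408.58 = 4931.58

C = 4931.58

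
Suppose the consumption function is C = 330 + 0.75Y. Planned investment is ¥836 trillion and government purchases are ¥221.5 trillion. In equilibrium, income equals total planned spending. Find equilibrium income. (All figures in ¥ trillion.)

Y = C + I + G = 330 + 0.75Y + 836 + 221.5
Y − 0.75Y = 1387.5
0.25Y = 1387.5, so Y = 1387.5/0.25 = 5550

Y = 5550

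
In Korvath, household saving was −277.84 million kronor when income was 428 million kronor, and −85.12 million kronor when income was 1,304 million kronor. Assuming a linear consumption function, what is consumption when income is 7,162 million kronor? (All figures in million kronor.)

MPS = ΔS/ΔY = (-85.12 − (-277.84))/(1304 − 428) = 192.72/876 = 0.22
MPC = 1 − MPS = 0.78
Autonomous saving = -277.84 − 0.22(428) = -372, so a = 372
C = 372 + 0.78(7162) = 372 + 5586.36 = 5958.36

C = 5958.36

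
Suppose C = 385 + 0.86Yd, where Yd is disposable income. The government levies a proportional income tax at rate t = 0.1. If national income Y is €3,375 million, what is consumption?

C = 2997.25

Yd = (1 − 0.1)(3375) = 0.9(3375) = 3037.5
C = 385 + 0.86(3037.5) = 385 + 2612.25 = 2997.25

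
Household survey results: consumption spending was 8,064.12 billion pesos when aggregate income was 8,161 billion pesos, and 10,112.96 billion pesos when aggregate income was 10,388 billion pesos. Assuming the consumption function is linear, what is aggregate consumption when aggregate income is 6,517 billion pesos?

MPC = (10112.96 − 8064.12)/(10388 − 8161) = 2048.84/2227 = 0.92
a = 8064.12 − 0.92(8161) = 8064.12 − 7508.12 = 556
C = 556 + 0.92(6517) = 556 + 5995.64 = 6551.64

C = 6551.64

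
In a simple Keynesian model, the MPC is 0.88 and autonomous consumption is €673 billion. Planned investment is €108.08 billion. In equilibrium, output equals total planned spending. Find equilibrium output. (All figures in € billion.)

Y = C + I = 673 + 0.88Y + 108.08
Y − 0.88Y = 781.08
0.12Y = 781.08, so Y = 781.08/0.12 = 6509

Y = 6509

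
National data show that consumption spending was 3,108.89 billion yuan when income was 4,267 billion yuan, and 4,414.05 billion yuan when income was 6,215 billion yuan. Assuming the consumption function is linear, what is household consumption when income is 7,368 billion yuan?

MPC = (4414.05 − 3108.89)/(6215 − 4267) = 1305.16/1948 = 0.67
a = 3108.89 − 0.67(4267) = 3108.89 − 2858.89 = 250
C = 250 + 0.67(7368) = 250 + 4936.56 = 5186.56

C = 5186.56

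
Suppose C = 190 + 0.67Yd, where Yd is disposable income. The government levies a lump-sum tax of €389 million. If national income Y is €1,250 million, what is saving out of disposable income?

S = 94.13

Yd = Y − T = 1250 − 389 = 861
C = 190 + 0.67(861) = 190 + 576.87 = 766.87
S = Yd − C = 861 − 766.87 = 94.13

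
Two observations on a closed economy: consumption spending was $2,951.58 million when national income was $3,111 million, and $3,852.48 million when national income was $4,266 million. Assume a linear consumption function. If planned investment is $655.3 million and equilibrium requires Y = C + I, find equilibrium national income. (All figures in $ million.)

MPC = (3852.48 − 2951.58)/(4266 − 3111) = 900.9/1155 = 0.78
a = 2951.58 − 0.78(3111) = 525
Equilibrium: Y = 525 + 0.78Y + 655.3
0.22Y = 1180.3, so Y = 1180.3/0.22 = 5365

Y = 5365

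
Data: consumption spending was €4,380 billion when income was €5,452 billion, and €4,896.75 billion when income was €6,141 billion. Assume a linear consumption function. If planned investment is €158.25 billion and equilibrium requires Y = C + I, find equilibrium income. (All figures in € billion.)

Y = 1797

MPC = (4896.75 − 4380)/(6141 − 5452) = 516.75/689 = 0.75
a = 4380 − 0.75(5452) = 291
Equilibrium: Y = 291 + 0.75Y + 158.25
0.25Y = 449.25, so Y = 449.25/0.25 = 1797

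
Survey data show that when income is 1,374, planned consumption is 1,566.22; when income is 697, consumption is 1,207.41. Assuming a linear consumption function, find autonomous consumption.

a = 838

MPC = ΔC/ΔY = (1566.22 − 1207.41)/(1374 − 697) = 358.81/677 = 0.53
a = C − MPC·Y = 1207.41 − 0.53(697) = 1207.41 − 369.41 = 838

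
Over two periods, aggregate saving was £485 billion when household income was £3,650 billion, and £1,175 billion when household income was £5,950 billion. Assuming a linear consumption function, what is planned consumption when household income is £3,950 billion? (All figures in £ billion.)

C = 3375

MPS = ΔS/ΔY = (1175 − 485)/(5950 − 3650) = 690/2300 = 0.3
MPC = 1 − MPS = 0.7
Autonomous saving = 485 − 0.3(3650) = -610, so a = 610
C = 610 + 0.7(3950) = 610 + 2765 = 3375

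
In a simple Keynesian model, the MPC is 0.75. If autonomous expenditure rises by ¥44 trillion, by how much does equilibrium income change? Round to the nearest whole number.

ΔY ≈ 176

The multiplier is 1/(1 − MPC) = 1/0.25.
ΔY = 44/0.25 = 176.00 ≈ 176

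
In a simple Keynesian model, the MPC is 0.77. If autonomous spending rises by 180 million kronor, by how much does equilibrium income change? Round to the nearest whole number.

The multiplier is 1/(1 − MPC) = 1/0.23.
ΔY = 180/0.23 = 782.61 ≈ 783

ΔY ≈ 783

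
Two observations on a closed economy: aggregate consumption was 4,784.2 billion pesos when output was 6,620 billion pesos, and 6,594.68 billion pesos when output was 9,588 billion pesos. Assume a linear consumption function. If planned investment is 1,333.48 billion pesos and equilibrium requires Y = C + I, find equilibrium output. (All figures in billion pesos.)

Y = 5332

MPC = (6594.68 − 4784.2)/(9588 − 6620) = 1810.48/2968 = 0.61
a = 4784.2 − 0.61(6620) = 746
Equilibrium: Y = 746 + 0.61Y + 1333.48
0.39Y = 2079.48, so Y = 2079.48/0.39 = 5332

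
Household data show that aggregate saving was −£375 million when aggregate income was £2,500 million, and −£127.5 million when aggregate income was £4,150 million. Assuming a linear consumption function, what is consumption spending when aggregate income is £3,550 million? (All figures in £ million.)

MPS = ΔS/ΔY = (-127.5 − (-375))/(4150 − 2500) = 247.5/1650 = 0.15
MPC = 1 − MPS = 0.85
Autonomous saving = -375 − 0.15(2500) = -750, so a = 750
C = 750 + 0.85(3550) = 750 + 3017.5 = 3767.5

C = 3767.5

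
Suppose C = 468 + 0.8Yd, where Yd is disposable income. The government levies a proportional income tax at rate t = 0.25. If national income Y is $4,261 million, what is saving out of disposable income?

S = 171.15

Yd = (1 − 0.25)(4261) = 0.75(4261) = 3195.75
C = 468 + 0.8(3195.75) = 468 + 2556.6 = 3024.6
S = Yd − C = 3195.75 − 3024.6 = 171.15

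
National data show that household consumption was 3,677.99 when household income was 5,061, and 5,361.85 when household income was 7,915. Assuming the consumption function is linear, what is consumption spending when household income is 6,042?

MPC = (5361.85 − 3677.99)/(7915 − 5061) = 1683.86/2854 = 0.59
a = 3677.99 − 0.59(5061) = 3677.99 − 2985.99 = 692
C = 692 + 0.59(6042) = 692 + 3564.78 = 4256.78

C = 4256.78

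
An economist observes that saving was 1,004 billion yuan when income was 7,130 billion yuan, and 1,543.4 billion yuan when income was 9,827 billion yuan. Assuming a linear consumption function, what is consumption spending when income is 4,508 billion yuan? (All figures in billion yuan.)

C = 4028.4

MPS = ΔS/ΔY = (1543.4 − 1004)/(9827 − 7130) = 539.4/2697 = 0.2
MPC = 1 − MPS = 0.8
Autonomous saving = 1004 − 0.2(7130) = -422, so a = 422
C = 422 + 0.8(4508) = 422 + 3606.4 = 4028.4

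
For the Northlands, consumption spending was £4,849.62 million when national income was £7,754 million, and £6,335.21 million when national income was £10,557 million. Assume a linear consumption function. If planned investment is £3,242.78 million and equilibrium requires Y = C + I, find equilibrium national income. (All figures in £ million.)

MPC = (6335.21 − 4849.62)/(10557 − 7754) = 1485.59/2803 = 0.53
a = 4849.62 − 0.53(7754) = 740
Equilibrium: Y = 740 + 0.53Y + 3242.78
0.47Y = 3982.78, so Y = 3982.78/0.47 = 8474

Y = 8474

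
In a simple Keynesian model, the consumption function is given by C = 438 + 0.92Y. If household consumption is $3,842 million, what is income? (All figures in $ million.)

Y = 3700

438 + 0.92Y = 3842
0.92Y = 3404, so Y = 3404/0.92 = 3700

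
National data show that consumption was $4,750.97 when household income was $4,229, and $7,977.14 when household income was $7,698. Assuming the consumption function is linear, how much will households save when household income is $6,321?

S = -375.53

MPC = (7977.14 − 4750.97)/(7698 − 4229) = 3226.17/3469 = 0.93
a = 4750.97 − 0.93(4229) = 4750.97 − 3932.97 = 818
C = 818 + 0.93(6321) = 6696.53
S = 6321 − 6696.53 = -375.53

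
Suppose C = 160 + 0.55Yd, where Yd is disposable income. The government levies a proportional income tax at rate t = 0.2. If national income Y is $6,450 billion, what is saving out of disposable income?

Yd = (1 − 0.2)(6450) = 0.8(6450) = 5160
C = 160 + 0.55(5160) = 160 + 2838 = 2998
S = Yd − C = 5160 − 2998 = 2162

S = 2162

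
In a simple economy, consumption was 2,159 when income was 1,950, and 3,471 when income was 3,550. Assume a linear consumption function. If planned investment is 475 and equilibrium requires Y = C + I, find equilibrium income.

Y = 5750

MPC = (3471 − 2159)/(3550 − 1950) = 1312/1600 = 0.82
a = 2159 − 0.82(1950) = 560
Equilibrium: Y = 560 + 0.82Y + 475
0.18Y = 1035, so Y = 1035/0.18 = 5750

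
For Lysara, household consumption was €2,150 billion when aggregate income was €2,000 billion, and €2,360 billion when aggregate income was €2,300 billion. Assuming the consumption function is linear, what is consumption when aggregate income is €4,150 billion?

C = 3655

MPC = (2360 − 2150)/(2300 − 2000) = 210/300 = 0.7
a = 2150 − 0.7(2000) = 2150 − 1400 = 750
C = 750 + 0.7(4150) = 750 + 2905 = 3655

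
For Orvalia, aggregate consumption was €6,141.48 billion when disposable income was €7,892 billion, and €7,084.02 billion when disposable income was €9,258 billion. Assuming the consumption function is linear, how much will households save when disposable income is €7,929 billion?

S = 1761.99

MPC = (7084.02 − 6141.48)/(9258 − 7892) = 942.54/1366 = 0.69
a = 6141.48 − 0.69(7892) = 6141.48 − 5445.48 = 696
C = 696 + 0.69(7929) = 6167.01
S = 7929 − 6167.01 = 1761.99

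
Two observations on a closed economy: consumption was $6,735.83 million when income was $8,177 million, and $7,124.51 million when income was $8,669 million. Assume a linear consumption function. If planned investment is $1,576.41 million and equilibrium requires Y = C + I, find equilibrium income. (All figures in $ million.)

Y = 8821

MPC = (7124.51 − 6735.83)/(8669 − 8177) = 388.68/492 = 0.79
a = 6735.83 − 0.79(8177) = 276
Equilibrium: Y = 276 + 0.79Y + 1576.41
0.21Y = 1852.41, so Y = 1852.41/0.21 = 8821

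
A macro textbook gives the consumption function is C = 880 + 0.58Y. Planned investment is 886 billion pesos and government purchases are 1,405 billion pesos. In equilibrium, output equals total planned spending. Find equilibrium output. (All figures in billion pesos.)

Y = 7550

Y = C + I + G = 880 + 0.58Y + 886 + 1405
Y − 0.58Y = 3171
0.42Y = 3171, so Y = 3171/0.42 = 7550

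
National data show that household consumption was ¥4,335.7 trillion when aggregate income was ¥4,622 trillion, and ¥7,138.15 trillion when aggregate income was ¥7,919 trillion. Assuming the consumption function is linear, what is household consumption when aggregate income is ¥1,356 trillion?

MPC = (7138.15 − 4335.7)/(7919 − 4622) = 2802.45/3297 = 0.85
a = 4335.7 − 0.85(4622) = 4335.7 − 3928.7 = 407
C = 407 + 0.85(1356) = 407 + 1152.6 = 1559.6

C = 1559.6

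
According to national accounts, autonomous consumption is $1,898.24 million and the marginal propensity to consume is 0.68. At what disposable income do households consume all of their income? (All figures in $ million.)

Y = 5932

At break-even, C = Y: 1898.24 + 0.68Y = Y
0.32Y = 1898.24, so Y = 1898.24/0.32 = 5932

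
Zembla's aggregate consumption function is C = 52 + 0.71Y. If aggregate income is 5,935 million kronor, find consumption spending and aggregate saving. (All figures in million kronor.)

C = 4265.85; S = 1669.15

C = 52 + 0.71(5935) = 52 + 4213.85 = 4265.85
S = Y − C = 5935 − 4265.85 = 1669.15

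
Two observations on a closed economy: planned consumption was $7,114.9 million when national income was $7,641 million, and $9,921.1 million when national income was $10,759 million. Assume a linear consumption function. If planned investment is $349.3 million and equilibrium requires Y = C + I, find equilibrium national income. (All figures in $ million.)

Y = 5873

MPC = (9921.1 − 7114.9)/(10759 − 7641) = 2806.2/3118 = 0.9
a = 7114.9 − 0.9(7641) = 238
Equilibrium: Y = 238 + 0.9Y + 349.3
0.1Y = 587.3, so Y = 587.3/0.1 = 5873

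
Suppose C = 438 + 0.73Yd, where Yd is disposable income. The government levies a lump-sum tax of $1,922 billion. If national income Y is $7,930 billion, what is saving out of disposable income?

Yd = Y − T = 7930 − 1922 = 6008
C = 438 + 0.73(6008) = 438 + 4385.84 = 4823.84
S = Yd − C = 6008 − 4823.84 = 1184.16

S = 1184.16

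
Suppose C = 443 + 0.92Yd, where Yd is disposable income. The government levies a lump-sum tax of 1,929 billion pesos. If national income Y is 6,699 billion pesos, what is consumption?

C = 4831.4

Yd = Y − T = 6699 − 1929 = 4770
C = 443 + 0.92(4770) = 443 + 4388.4 = 4831.4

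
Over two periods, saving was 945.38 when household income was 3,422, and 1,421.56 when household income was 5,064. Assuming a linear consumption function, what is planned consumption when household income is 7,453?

MPS = ΔS/ΔY = (1421.56 − 945.38)/(5064 − 3422) = 476.18/1642 = 0.29
MPC = 1 − MPS = 0.71
Autonomous saving = 945.38 − 0.29(3422) = -47, so a = 47
C = 47 + 0.71(7453) = 47 + 5291.63 = 5338.63

C = 5338.63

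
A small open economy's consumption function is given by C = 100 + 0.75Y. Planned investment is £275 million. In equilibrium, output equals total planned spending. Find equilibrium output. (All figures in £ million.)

Y = C + I = 100 + 0.75Y + 275
Y − 0.75Y = 375
0.25Y = 375, so Y = 375/0.25 = 1500

Y = 1500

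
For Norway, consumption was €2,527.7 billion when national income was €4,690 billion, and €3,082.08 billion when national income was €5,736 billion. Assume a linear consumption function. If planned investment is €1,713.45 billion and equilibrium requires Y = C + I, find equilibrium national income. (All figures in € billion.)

Y = 3735

MPC = (3082.08 − 2527.7)/(5736 − 4690) = 554.38/1046 = 0.53
a = 2527.7 − 0.53(4690) = 42
Equilibrium: Y = 42 + 0.53Y + 1713.45
0.47Y = 1755.45, so Y = 1755.45/0.47 = 3735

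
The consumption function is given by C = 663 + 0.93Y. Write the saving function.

S = -663 + 0.07Y

S = Y − C = Y − (663 + 0.93Y) = -663 + (1 − 0.93)Y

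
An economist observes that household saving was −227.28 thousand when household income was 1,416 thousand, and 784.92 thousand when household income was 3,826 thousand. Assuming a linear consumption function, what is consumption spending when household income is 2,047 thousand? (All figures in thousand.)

MPS = ΔS/ΔY = (784.92 − (-227.28))/(3826 − 1416) = 1012.2/2410 = 0.42
MPC = 1 − MPS = 0.58
Autonomous saving = -227.28 − 0.42(1416) = -822, so a = 822
C = 822 + 0.58(2047) = 822 + 1187.26 = 2009.26

C = 2009.26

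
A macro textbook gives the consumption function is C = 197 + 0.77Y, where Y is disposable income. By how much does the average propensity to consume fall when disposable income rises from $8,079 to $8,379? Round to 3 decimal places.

ΔAPC = 0.001

At Y = 8079: C = 197 + 0.77(8079) = 6417.83, APC = 6417.83/8079 = 0.7944
At Y = 8379: C = 6648.83, APC = 6648.83/8379 = 0.7935
Fall in APC = 0.7944 − 0.7935 = 0.0009 ≈ 0.001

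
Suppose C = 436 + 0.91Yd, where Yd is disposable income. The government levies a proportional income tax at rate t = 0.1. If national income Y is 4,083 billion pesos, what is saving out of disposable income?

S = -105.277

Yd = (1 − 0.1)(4083) = 0.9(4083) = 3674.7
C = 436 + 0.91(3674.7) = 436 + 3343.977 = 3779.977
S = Yd − C = 3674.7 − 3779.977 = -105.277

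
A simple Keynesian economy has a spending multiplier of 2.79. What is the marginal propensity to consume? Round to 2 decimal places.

k = 1/(1 − MPC), so 1 − MPC = 1/k = 1/2.79 = 0.3584
MPC = 1 − 0.3584 = 0.64

MPC = 0.64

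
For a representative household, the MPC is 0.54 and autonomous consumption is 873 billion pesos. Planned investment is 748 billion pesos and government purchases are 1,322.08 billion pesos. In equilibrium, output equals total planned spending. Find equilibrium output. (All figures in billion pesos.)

Y = C + I + G = 873 + 0.54Y + 748 + 1322.08
Y − 0.54Y = 2943.08
0.46Y = 2943.08, so Y = 2943.08/0.46 = 6398

Y = 6398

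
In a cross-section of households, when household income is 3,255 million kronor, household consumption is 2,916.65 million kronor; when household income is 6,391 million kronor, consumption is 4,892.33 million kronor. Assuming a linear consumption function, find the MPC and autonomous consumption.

MPC = 0.63; a = 866

MPC = ΔC/ΔY = (4892.33 − 2916.65)/(6391 − 3255) = 1975.68/3136 = 0.63
a = C − MPC·Y = 2916.65 − 0.63(3255) = 2916.65 − 2050.65 = 866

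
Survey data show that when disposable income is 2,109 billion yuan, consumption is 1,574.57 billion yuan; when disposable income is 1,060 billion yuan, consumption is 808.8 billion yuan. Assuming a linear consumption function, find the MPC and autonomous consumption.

MPC = ΔC/ΔY = (1574.57 − 808.8)/(2109 − 1060) = 765.77/1049 = 0.73
a = C − MPC·Y = 808.8 − 0.73(1060) = 808.8 − 773.8 = 35

MPC = 0.73; a = 35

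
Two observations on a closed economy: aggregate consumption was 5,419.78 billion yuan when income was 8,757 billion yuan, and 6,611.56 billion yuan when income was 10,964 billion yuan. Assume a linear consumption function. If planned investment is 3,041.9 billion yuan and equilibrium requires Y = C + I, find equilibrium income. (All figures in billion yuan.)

Y = 8115

MPC = (6611.56 − 5419.78)/(10964 − 8757) = 1191.78/2207 = 0.54
a = 5419.78 − 0.54(8757) = 691
Equilibrium: Y = 691 + 0.54Y + 3041.9
0.46Y = 3732.9, so Y = 3732.9/0.46 = 8115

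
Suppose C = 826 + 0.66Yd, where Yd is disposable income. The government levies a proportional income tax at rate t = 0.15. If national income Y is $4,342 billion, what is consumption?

Yd = (1 − 0.15)(4342) = 0.85(4342) = 3690.7
C = 826 + 0.66(3690.7) = 826 + 2435.862 = 3261.862

C = 3261.862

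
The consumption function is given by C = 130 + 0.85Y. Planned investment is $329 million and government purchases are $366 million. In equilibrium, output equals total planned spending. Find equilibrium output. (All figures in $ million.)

Y = 5500

Y = C + I + G = 130 + 0.85Y + 329 + 366
Y − 0.85Y = 825
0.15Y = 825, so Y = 825/0.15 = 5500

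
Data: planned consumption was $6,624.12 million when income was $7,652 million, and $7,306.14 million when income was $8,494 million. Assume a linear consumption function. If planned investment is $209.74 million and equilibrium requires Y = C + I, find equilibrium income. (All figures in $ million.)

Y = 3346

MPC = (7306.14 − 6624.12)/(8494 − 7652) = 682.02/842 = 0.81
a = 6624.12 − 0.81(7652) = 426
Equilibrium: Y = 426 + 0.81Y + 209.74
0.19Y = 635.74, so Y = 635.74/0.19 = 3346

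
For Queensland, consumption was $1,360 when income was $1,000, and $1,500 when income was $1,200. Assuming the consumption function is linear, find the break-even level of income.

MPC = (1500 − 1360)/(1200 − 1000) = 140/200 = 0.7
a = 1360 − 0.7(1000) = 1360 − 700 = 660
Break-even: Y = a/(1−MPC) = 660/0.3 = 2200

Y = 2200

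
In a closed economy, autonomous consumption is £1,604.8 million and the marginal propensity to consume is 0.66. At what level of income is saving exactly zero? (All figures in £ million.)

Y = 4720

At break-even, C = Y: 1604.8 + 0.66Y = Y
0.34Y = 1604.8, so Y = 1604.8/0.34 = 4720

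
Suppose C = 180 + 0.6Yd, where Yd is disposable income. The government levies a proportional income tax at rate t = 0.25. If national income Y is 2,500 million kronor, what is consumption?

C = 1305

Yd = (1 − 0.25)(2500) = 0.75(2500) = 1875
C = 180 + 0.6(1875) = 180 + 1125 = 1305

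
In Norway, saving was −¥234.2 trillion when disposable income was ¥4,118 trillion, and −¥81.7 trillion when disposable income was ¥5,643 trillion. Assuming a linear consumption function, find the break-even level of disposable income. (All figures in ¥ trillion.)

Y = 6460

MPS = ΔS/ΔY = (-81.7 − (-234.2))/(5643 − 4118) = 152.5/1525 = 0.1
MPC = 1 − MPS = 0.9
From S(4118) = -234.2: −a + 0.1(4118) = -234.2, so a = 411.8 − (-234.2) = 646
Break-even (S = 0): Y = a/MPS = 646/0.1 = 6460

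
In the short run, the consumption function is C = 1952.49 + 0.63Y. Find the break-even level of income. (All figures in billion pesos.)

At break-even, C = Y: 1952.49 + 0.63Y = Y
0.37Y = 1952.49, so Y = 1952.49/0.37 = 5277

Y = 5277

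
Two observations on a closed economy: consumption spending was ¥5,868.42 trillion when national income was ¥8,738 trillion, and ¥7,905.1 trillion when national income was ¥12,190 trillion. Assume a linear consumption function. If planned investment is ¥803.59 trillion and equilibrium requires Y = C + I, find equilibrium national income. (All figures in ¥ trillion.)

Y = 3699

MPC = (7905.1 − 5868.42)/(12190 − 8738) = 2036.68/3452 = 0.59
a = 5868.42 − 0.59(8738) = 713
Equilibrium: Y = 713 + 0.59Y + 803.59
0.41Y = 1516.59, so Y = 1516.59/0.41 = 3699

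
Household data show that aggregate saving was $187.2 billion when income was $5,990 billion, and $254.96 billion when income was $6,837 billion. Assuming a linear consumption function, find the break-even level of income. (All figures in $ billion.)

MPS = ΔS/ΔY = (254.96 − 187.2)/(6837 − 5990) = 67.76/847 = 0.08
MPC = 1 − MPS = 0.92
From S(5990) = 187.2: −a + 0.08(5990) = 187.2, so a = 479.2 − 187.2 = 292
Break-even (S = 0): Y = a/MPS = 292/0.08 = 3650

Y = 3650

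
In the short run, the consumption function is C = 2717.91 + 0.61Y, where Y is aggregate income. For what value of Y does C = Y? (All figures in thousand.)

Y = 6969

At break-even, C = Y: 2717.91 + 0.61Y = Y
0.39Y = 2717.91, so Y = 2717.91/0.39 = 6969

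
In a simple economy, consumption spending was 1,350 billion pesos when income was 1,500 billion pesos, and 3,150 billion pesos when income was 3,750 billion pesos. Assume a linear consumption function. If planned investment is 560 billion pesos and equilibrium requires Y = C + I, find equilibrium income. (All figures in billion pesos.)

MPC = (3150 − 1350)/(3750 − 1500) = 1800/2250 = 0.8
a = 1350 − 0.8(1500) = 150
Equilibrium: Y = 150 + 0.8Y + 560
0.2Y = 710, so Y = 710/0.2 = 3550

Y = 3550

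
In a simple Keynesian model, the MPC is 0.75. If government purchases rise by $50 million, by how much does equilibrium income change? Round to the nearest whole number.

ΔY ≈ 200

The multiplier is 1/(1 − MPC) = 1/0.25.
ΔY = 50/0.25 = 200.00 ≈ 200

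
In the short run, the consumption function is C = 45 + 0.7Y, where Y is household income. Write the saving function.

S = -45 + 0.3Y

S = Y − C = Y − (45 + 0.7Y) = -45 + (1 − 0.7)Y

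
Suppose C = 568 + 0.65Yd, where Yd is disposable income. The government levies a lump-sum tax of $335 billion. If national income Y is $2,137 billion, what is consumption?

C = 1739.3

Yd = Y − T = 2137 − 335 = 1802
C = 568 + 0.65(1802) = 568 + 1171.3 = 1739.3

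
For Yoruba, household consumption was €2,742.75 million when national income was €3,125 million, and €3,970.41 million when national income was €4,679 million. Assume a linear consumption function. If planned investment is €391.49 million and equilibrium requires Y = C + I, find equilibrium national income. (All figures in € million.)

MPC = (3970.41 − 2742.75)/(4679 − 3125) = 1227.66/1554 = 0.79
a = 2742.75 − 0.79(3125) = 274
Equilibrium: Y = 274 + 0.79Y + 391.49
0.21Y = 665.49, so Y = 665.49/0.21 = 3169

Y = 3169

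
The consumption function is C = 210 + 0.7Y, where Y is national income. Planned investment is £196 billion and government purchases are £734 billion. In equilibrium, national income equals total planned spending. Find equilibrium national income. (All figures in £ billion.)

Y = C + I + G = 210 + 0.7Y + 196 + 734
Y − 0.7Y = 1140
0.3Y = 1140, so Y = 1140/0.3 = 3800

Y = 3800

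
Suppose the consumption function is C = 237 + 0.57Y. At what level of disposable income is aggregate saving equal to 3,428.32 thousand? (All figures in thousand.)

S = Y − C = -237 + 0.43Y
-237 + 0.43Y = 3428.32, so 0.43Y = 3665.32 and Y = 8524

Y = 8524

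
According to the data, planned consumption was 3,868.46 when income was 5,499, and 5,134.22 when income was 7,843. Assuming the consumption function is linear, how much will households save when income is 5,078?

MPC = (5134.22 − 3868.46)/(7843 − 5499) = 1265.76/2344 = 0.54
a = 3868.46 − 0.54(5499) = 3868.46 − 2969.46 = 899
C = 899 + 0.54(5078) = 3641.12
S = 5078 − 3641.12 = 1436.88

S = 1436.88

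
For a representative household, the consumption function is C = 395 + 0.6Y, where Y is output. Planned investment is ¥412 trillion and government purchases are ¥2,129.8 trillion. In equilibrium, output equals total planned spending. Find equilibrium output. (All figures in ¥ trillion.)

Y = C + I + G = 395 + 0.6Y + 412 + 2129.8
Y − 0.6Y = 2936.8
0.4Y = 2936.8, so Y = 2936.8/0.4 = 7342

Y = 7342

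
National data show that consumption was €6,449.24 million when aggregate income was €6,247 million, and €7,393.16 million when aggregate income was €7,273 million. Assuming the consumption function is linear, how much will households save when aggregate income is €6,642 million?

MPC = (7393.16 − 6449.24)/(7273 − 6247) = 943.92/1026 = 0.92
a = 6449.24 − 0.92(6247) = 6449.24 − 5747.24 = 702
C = 702 + 0.92(6642) = 6812.64
S = 6642 − 6812.64 = -170.64

S = -170.64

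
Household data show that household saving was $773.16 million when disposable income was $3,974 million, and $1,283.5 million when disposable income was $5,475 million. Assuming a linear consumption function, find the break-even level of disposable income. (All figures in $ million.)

Y = 1700

MPS = ΔS/ΔY = (1283.5 − 773.16)/(5475 − 3974) = 510.34/1501 = 0.34
MPC = 1 − MPS = 0.66
From S(3974) = 773.16: −a + 0.34(3974) = 773.16, so a = 1351.16 − 773.16 = 578
Break-even (S = 0): Y = a/MPS = 578/0.34 = 1700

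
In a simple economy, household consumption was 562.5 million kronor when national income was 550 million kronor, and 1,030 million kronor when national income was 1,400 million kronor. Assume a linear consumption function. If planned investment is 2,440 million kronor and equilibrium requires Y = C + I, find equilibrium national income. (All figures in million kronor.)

Y = 6000

MPC = (1030 − 562.5)/(1400 − 550) = 467.5/850 = 0.55
a = 562.5 − 0.55(550) = 260
Equilibrium: Y = 260 + 0.55Y + 2440
0.45Y = 2700, so Y = 2700/0.45 = 6000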